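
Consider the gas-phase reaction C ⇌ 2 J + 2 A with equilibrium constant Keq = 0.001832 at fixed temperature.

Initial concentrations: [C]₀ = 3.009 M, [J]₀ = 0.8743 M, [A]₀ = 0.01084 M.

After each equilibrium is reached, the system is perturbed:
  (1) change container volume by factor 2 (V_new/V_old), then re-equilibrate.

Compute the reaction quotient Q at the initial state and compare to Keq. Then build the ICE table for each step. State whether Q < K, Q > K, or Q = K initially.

Q₀ = 2.9851e-05; Q < K (proceeds forward)

Q₀ = 2.9851e-05 vs Keq = 0.001832 ⇒ Q<K, forward
Step 1:
                  C         J         A
  Initial     3.009    0.8743   0.01084
  Change   -0.03377   0.06755   0.06755
  Equil       2.975    0.9418   0.07839
  solve Keq expr → x = 0.03377; check Q = 0.001832
Then change container volume by factor 2 (V_new/V_old).
Step 2:
                  C         J         A
  Initial     1.488    0.4709   0.03919
  Change   -0.02922   0.05845   0.05845
  Equil       1.458    0.5294   0.09764
  solve Keq expr → x = 0.02922; check Q = 0.001832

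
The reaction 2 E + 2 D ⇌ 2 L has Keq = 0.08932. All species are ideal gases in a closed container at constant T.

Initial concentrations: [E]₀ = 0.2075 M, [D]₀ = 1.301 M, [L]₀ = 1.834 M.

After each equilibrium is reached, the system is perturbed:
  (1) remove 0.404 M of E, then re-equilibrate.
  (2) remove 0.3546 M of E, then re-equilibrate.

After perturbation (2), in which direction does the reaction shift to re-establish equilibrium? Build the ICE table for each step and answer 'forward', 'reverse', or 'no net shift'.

Direction: reverse

Q₀ = 46.15 vs Keq = 0.08932 ⇒ Q>K, reverse
Step 1:
                   E          D          L
  init        0.2075      1.301      1.834
  Δ            1.002      1.002     -1.002
  eq           1.209      2.303     0.8322
  solve Keq expr → x = -0.5009; check Q = 0.08932
Then remove 0.404 M of E.
Step 2:
                   E          D          L
  init        0.8053      2.303     0.8322
  Δ           0.1411     0.1411    -0.1411
  eq          0.9463      2.444     0.6912
  solve Keq expr → x = -0.07053; check Q = 0.08932
Then remove 0.3546 M of E.
Step 3:
                   E          D          L
  init        0.5917      2.444     0.6912
  Δ            0.133      0.133     -0.133
  eq          0.7247      2.577     0.5582
  solve Keq expr → x = -0.06651; check Q = 0.08932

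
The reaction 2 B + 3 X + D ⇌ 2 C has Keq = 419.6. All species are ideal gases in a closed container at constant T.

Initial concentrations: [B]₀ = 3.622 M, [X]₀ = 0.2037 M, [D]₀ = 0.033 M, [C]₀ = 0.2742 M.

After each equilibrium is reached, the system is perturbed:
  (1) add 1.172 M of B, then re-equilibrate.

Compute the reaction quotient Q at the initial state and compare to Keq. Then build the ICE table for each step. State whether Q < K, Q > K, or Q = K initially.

Q₀ = 20.55; Q < K (proceeds forward)

Q₀ = 20.55 vs Keq = 419.6 ⇒ Q<K, forward
Step 1:
                   B          X          D          C
  init         3.622     0.2037      0.033     0.2742
  Δ         -0.04861   -0.07292   -0.02431    0.04861
  eq           3.573     0.1308   0.008694     0.3228
  solve Keq expr → x = 0.02431; check Q = 419.6
Then add 1.172 M of B.
Step 2:
                   B          X          D          C
  init         4.745     0.1308   0.008694     0.3228
  Δ        -0.005147  -0.007721  -0.002574   0.005147
  eq            4.74     0.1231   0.006121      0.328
  solve Keq expr → x = 0.002574; check Q = 419.6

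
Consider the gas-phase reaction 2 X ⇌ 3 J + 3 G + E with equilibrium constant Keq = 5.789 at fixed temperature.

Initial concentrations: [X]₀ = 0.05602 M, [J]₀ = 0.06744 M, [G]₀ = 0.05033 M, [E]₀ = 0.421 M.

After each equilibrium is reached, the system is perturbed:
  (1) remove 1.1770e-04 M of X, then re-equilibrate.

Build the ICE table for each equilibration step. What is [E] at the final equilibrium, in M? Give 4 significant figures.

[E]_eq = 0.4486 M

Q₀ = 5.2460e-06 vs Keq = 5.789 ⇒ Q<K, forward
Step 1:
                    X           J           G           E
  init        0.05602     0.06744     0.05033       0.421
  Δ          -0.05523     0.08285     0.08285     0.02762
  eq       7.8826e-04      0.1503      0.1332      0.4486
  solve Keq expr → x = 0.02762; check Q = 5.789
Then remove 1.1770e-04 M of X.
Step 2:
                    X           J           G           E
  init     6.7056e-04      0.1503      0.1332      0.4486
  Δ        1.1477e-04 -1.7216e-04 -1.7216e-04 -5.7385e-05
  eq       7.8533e-04      0.1501       0.133      0.4486
  solve Keq expr → x = -5.7385e-05; check Q = 5.789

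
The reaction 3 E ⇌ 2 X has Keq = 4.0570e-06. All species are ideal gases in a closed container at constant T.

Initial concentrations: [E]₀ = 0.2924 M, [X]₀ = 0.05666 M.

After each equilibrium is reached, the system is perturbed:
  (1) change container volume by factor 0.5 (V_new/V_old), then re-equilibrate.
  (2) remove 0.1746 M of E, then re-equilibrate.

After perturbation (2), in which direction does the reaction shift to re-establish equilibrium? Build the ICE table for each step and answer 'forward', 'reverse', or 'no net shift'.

Q₀ = 0.1284 vs Keq = 4.0570e-06 ⇒ Q>K, reverse
Step 1:
                  E         X
  Initial    0.2924   0.05666
  Change    0.08429  -0.05619
  Equil      0.3767 4.6567e-04
  solve Keq expr → x = -0.0281; check Q = 4.0570e-06
Then change container volume by factor 0.5 (V_new/V_old).
Step 2:
                  E         X
  Initial    0.7534 9.3135e-04
  Change  -5.7640e-04 3.8427e-04
  Equil      0.7528  0.001316
  solve Keq expr → x = 1.9213e-04; check Q = 4.0570e-06
Then remove 0.1746 M of E.
Step 3:
                  E         X
  Initial    0.5782  0.001316
  Change  6.4283e-04 -4.2856e-04
  Equil      0.5788 8.8706e-04
  solve Keq expr → x = -2.1428e-04; check Q = 4.0570e-06

Direction: reverse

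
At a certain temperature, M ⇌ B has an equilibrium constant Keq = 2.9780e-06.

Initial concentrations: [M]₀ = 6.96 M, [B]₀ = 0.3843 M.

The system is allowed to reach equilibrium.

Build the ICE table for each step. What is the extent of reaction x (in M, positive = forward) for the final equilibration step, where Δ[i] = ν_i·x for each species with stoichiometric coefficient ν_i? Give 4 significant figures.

Q₀ = 0.05522 vs Keq = 2.9780e-06 ⇒ Q>K, reverse
Step 1:
                    M           B
  init           6.96      0.3843
  Δ            0.3843     -0.3843
  eq            7.344  2.1871e-05
  solve Keq expr → x = -0.3843; check Q = 2.9780e-06

x = -0.3843 M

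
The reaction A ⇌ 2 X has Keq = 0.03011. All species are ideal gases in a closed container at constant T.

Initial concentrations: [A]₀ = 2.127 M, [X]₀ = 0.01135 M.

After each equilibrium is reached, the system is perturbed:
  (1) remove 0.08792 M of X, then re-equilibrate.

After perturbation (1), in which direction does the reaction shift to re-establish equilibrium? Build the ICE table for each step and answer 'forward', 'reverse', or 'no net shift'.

Direction: forward

Q₀ = 6.0565e-05 vs Keq = 0.03011 ⇒ Q<K, forward
Step 1:
                    A           X
  Initial       2.127     0.01135
  Change      -0.1173      0.2346
  Equil          2.01       0.246
  solve Keq expr → x = 0.1173; check Q = 0.03011
Then remove 0.08792 M of X.
Step 2:
                    A           X
  Initial        2.01      0.1581
  Change     -0.04265      0.0853
  Equil         1.967      0.2434
  solve Keq expr → x = 0.04265; check Q = 0.03011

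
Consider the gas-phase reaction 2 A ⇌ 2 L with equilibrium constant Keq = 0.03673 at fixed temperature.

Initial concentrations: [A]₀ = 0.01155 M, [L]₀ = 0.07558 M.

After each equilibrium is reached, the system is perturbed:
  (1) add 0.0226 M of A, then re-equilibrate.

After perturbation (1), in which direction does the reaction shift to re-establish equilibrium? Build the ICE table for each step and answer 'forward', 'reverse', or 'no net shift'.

Q₀ = 42.82 vs Keq = 0.03673 ⇒ Q>K, reverse
Step 1:
                   A          L
  I          0.01155    0.07558
  C          0.06157   -0.06157
  E          0.07312    0.01401
  solve Keq expr → x = -0.03078; check Q = 0.03673
Then add 0.0226 M of A.
Step 2:
                   A          L
  I          0.09572    0.01401
  C        -0.003635   0.003635
  E          0.09208    0.01765
  solve Keq expr → x = 0.001817; check Q = 0.03673

Direction: forward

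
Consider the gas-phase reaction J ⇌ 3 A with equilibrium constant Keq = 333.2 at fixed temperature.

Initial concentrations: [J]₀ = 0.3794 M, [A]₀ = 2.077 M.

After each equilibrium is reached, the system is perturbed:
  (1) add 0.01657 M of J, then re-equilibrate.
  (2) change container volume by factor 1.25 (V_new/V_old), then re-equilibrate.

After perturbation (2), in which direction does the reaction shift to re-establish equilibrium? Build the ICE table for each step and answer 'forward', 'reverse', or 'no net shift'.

Direction: forward

Q₀ = 23.62 vs Keq = 333.2 ⇒ Q<K, forward
Step 1:
                   J          A
  init        0.3794      2.077
  Δ          -0.3002     0.9005
  eq         0.07922      2.978
  solve Keq expr → x = 0.3002; check Q = 333.2
Then add 0.01657 M of J.
Step 2:
                   J          A
  init       0.09579      2.978
  Δ         -0.01333       0.04
  eq         0.08246      3.018
  solve Keq expr → x = 0.01333; check Q = 333.2
Then change container volume by factor 1.25 (V_new/V_old).
Step 3:
                   J          A
  init       0.06597      2.414
  Δ         -0.02045    0.06134
  eq         0.04552      2.475
  solve Keq expr → x = 0.02045; check Q = 333.2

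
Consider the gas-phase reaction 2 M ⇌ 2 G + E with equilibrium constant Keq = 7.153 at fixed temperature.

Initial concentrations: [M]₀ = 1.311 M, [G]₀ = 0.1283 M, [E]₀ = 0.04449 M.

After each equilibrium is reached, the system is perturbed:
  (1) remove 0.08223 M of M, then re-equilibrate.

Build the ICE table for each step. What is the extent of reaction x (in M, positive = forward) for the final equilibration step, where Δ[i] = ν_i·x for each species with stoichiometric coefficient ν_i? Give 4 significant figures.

Q₀ = 4.2610e-04 vs Keq = 7.153 ⇒ Q<K, forward
Step 1:
                    M           G           E
  init          1.311      0.1283     0.04449
  Δ           -0.9998      0.9998      0.4999
  eq           0.3112       1.128      0.5444
  solve Keq expr → x = 0.4999; check Q = 7.153
Then remove 0.08223 M of M.
Step 2:
                    M           G           E
  init          0.229       1.128      0.5444
  Δ           0.05818    -0.05818    -0.02909
  eq           0.2872        1.07      0.5153
  solve Keq expr → x = -0.02909; check Q = 7.153

x = -0.02909 M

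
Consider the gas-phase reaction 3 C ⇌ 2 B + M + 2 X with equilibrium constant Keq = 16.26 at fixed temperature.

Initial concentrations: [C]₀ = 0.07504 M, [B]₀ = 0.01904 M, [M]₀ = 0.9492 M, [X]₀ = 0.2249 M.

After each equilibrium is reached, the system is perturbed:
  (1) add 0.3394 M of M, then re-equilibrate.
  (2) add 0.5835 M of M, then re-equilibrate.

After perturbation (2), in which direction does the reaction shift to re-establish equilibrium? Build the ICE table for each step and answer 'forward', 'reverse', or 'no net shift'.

Q₀ = 0.04119 vs Keq = 16.26 ⇒ Q<K, forward
Step 1:
                   C          B          M          X
  init       0.07504    0.01904     0.9492     0.2249
  Δ         -0.05235     0.0349    0.01745     0.0349
  eq         0.02269    0.05394     0.9667     0.2598
  solve Keq expr → x = 0.01745; check Q = 16.26
Then add 0.3394 M of M.
Step 2:
                   C          B          M          X
  init       0.02269    0.05394      1.306     0.2598
  Δ         0.001912  -0.001275 -6.3739e-04  -0.001275
  eq          0.0246    0.05267      1.305     0.2585
  solve Keq expr → x = -6.3739e-04; check Q = 16.26
Then add 0.5835 M of M.
Step 3:
                   C          B          M          X
  init        0.0246    0.05267      1.889     0.2585
  Δ          0.00251  -0.001673 -8.3665e-04  -0.001673
  eq         0.02711    0.05099      1.888     0.2569
  solve Keq expr → x = -8.3665e-04; check Q = 16.26

Direction: reverse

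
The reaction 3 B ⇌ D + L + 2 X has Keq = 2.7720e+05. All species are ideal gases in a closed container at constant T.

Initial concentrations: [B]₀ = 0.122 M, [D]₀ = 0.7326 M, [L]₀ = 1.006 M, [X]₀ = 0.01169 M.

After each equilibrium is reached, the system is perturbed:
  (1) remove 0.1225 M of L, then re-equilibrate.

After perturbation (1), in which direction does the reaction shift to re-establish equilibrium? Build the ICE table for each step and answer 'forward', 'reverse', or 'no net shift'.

Q₀ = 0.05546 vs Keq = 2.7720e+05 ⇒ Q<K, forward
Step 1:
                  B         D         L         X
  init        0.122    0.7326     1.006   0.01169
  Δ         -0.1191    0.0397    0.0397   0.07941
  eq       0.002892    0.7723     1.046    0.0911
  solve Keq expr → x = 0.0397; check Q = 2.7720e+05
Then remove 0.1225 M of L.
Step 2:
                  B         D         L         X
  init     0.002892    0.7723    0.9232    0.0911
  Δ       -1.1598e-04 3.8659e-05 3.8659e-05 7.7319e-05
  eq       0.002776    0.7723    0.9232   0.09117
  solve Keq expr → x = 3.8659e-05; check Q = 2.7720e+05

Direction: forward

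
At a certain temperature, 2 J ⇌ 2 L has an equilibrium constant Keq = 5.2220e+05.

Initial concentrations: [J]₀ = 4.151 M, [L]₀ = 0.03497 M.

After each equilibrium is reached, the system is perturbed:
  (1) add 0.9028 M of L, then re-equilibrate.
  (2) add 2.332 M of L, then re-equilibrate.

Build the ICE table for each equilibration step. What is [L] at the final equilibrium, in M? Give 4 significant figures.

Q₀ = 7.0972e-05 vs Keq = 5.2220e+05 ⇒ Q<K, forward
Step 1:
                    J           L
  Initial       4.151     0.03497
  Change       -4.145       4.145
  Equil      0.005785        4.18
  solve Keq expr → x = 2.073; check Q = 5.2220e+05
Then add 0.9028 M of L.
Step 2:
                    J           L
  Initial    0.005785       5.083
  Change     0.001248   -0.001248
  Equil      0.007032       5.082
  solve Keq expr → x = -6.2380e-04; check Q = 5.2220e+05
Then add 2.332 M of L.
Step 3:
                    J           L
  Initial    0.007032       7.414
  Change     0.003223   -0.003223
  Equil       0.01025       7.411
  solve Keq expr → x = -0.001611; check Q = 5.2220e+05

[L]_eq = 7.411 M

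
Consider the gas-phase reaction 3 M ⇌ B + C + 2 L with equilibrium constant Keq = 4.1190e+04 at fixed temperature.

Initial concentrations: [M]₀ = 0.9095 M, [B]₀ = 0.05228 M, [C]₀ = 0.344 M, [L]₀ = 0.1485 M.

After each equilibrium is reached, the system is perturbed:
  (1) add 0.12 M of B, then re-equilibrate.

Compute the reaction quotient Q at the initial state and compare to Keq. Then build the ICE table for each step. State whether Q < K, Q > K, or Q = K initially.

Q₀ = 5.2716e-04; Q < K (proceeds forward)

Q₀ = 5.2716e-04 vs Keq = 4.1190e+04 ⇒ Q<K, forward
Step 1:
                  M         B         C         L
  Initial    0.9095   0.05228     0.344    0.1485
  Change     -0.895    0.2983    0.2983    0.5967
  Equil     0.01448    0.3506    0.6423    0.7452
  solve Keq expr → x = 0.2983; check Q = 4.1190e+04
Then add 0.12 M of B.
Step 2:
                  M         B         C         L
  Initial   0.01448    0.4706    0.6423    0.7452
  Change   0.001469 -4.8973e-04 -4.8973e-04 -9.7946e-04
  Equil     0.01595    0.4701    0.6419    0.7442
  solve Keq expr → x = -4.8973e-04; check Q = 4.1190e+04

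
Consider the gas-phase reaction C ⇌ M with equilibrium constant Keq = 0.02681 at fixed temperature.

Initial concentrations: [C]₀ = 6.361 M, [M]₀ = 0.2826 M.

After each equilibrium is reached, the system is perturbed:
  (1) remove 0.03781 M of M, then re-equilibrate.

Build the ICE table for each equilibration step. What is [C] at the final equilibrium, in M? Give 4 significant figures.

Q₀ = 0.04443 vs Keq = 0.02681 ⇒ Q>K, reverse
Step 1:
                    C           M
  Initial       6.361      0.2826
  Change       0.1091     -0.1091
  Equil          6.47      0.1735
  solve Keq expr → x = -0.1091; check Q = 0.02681
Then remove 0.03781 M of M.
Step 2:
                    C           M
  Initial        6.47      0.1357
  Change     -0.03682     0.03682
  Equil         6.433      0.1725
  solve Keq expr → x = 0.03682; check Q = 0.02681

[C]_eq = 6.433 M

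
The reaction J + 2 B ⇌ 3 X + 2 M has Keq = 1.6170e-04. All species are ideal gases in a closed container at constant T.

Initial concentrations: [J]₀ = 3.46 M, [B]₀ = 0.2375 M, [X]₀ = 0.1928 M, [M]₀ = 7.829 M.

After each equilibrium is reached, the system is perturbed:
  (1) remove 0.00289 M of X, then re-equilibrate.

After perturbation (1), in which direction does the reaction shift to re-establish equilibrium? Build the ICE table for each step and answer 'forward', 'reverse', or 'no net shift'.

Direction: forward

Q₀ = 2.251 vs Keq = 1.6170e-04 ⇒ Q>K, reverse
Step 1:
                    J           B           X           M
  Initial        3.46      0.2375      0.1928       7.829
  Change      0.06069      0.1214     -0.1821     -0.1214
  Equil         3.521      0.3589     0.01073       7.708
  solve Keq expr → x = -0.06069; check Q = 1.6170e-04
Then remove 0.00289 M of X.
Step 2:
                    J           B           X           M
  Initial       3.521      0.3589    0.007837       7.708
  Change  -9.4980e-04     -0.0019    0.002849      0.0019
  Equil          3.52       0.357     0.01069        7.71
  solve Keq expr → x = 9.4980e-04; check Q = 1.6170e-04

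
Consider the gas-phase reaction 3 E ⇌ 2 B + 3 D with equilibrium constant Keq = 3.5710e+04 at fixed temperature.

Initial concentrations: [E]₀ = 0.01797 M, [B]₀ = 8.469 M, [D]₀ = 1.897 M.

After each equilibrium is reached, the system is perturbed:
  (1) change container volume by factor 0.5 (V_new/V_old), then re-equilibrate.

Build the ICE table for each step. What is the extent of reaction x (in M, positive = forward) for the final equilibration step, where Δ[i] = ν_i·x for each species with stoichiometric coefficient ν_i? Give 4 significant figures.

x = -0.06851 M

Q₀ = 8.4377e+07 vs Keq = 3.5710e+04 ⇒ Q>K, reverse
Step 1:
                    E           B           D
  Initial     0.01797       8.469       1.897
  Change       0.1946     -0.1297     -0.1946
  Equil        0.2126       8.339       1.702
  solve Keq expr → x = -0.06487; check Q = 3.5710e+04
Then change container volume by factor 0.5 (V_new/V_old).
Step 2:
                    E           B           D
  Initial      0.4252       16.68       3.405
  Change       0.2055      -0.137     -0.2055
  Equil        0.6307       16.54       3.199
  solve Keq expr → x = -0.06851; check Q = 3.5710e+04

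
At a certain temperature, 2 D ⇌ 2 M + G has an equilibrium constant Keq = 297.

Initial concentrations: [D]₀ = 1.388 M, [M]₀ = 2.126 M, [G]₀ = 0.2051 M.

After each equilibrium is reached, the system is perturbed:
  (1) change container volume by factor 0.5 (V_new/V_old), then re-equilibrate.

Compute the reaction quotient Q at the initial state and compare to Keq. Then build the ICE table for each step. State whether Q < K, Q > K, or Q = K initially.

Q₀ = 0.4812 vs Keq = 297 ⇒ Q<K, forward
Step 1:
                   D          M          G
  Initial      1.388      2.126     0.2051
  Change      -1.213      1.213     0.6067
  Equil       0.1746      3.339     0.8118
  solve Keq expr → x = 0.6067; check Q = 297
Then change container volume by factor 0.5 (V_new/V_old).
Step 2:
                   D          M          G
  Initial     0.3492      6.679      1.624
  Change      0.1258    -0.1258   -0.06292
  Equil        0.475      6.553      1.561
  solve Keq expr → x = -0.06292; check Q = 297

Q₀ = 0.4812; Q < K (proceeds forward)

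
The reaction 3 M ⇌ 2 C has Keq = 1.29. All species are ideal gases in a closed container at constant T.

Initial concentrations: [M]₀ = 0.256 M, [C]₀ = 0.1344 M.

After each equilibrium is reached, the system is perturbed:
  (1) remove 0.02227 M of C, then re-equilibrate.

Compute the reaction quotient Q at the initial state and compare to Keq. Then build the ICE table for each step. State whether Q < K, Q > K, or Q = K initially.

Q₀ = 1.077 vs Keq = 1.29 ⇒ Q<K, forward
Step 1:
                    M           C
  init          0.256      0.1344
  Δ         -0.008356    0.005571
  eq           0.2476        0.14
  solve Keq expr → x = 0.002785; check Q = 1.29
Then remove 0.02227 M of C.
Step 2:
                    M           C
  init         0.2476      0.1177
  Δ          -0.01483    0.009887
  eq           0.2328      0.1276
  solve Keq expr → x = 0.004943; check Q = 1.29

Q₀ = 1.077; Q < K (proceeds forward)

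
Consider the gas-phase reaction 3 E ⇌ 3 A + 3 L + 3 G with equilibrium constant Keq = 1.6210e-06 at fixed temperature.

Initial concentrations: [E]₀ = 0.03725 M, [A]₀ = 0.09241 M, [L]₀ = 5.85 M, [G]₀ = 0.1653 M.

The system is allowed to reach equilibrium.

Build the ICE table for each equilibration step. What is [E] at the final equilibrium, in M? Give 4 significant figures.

Q₀ = 13.81 vs Keq = 1.6210e-06 ⇒ Q>K, reverse
Step 1:
                    E           A           L           G
  init        0.03725     0.09241        5.85      0.1653
  Δ           0.08903    -0.08903    -0.08903    -0.08903
  eq           0.1263    0.003376       5.761     0.07627
  solve Keq expr → x = -0.02968; check Q = 1.6210e-06

[E]_eq = 0.1263 M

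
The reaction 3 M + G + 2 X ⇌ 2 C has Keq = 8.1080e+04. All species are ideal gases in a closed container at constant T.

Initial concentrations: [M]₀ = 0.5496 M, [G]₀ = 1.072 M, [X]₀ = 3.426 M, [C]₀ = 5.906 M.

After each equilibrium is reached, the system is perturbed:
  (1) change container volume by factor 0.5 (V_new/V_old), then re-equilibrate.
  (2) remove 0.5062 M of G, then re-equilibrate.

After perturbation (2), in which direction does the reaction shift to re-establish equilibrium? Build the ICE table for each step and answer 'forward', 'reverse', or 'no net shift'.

Direction: reverse

Q₀ = 16.7 vs Keq = 8.1080e+04 ⇒ Q<K, forward
Step 1:
                    M           G           X           C
  Initial      0.5496       1.072       3.426       5.906
  Change      -0.5113     -0.1704     -0.3409      0.3409
  Equil       0.03828      0.9016       3.085       6.247
  solve Keq expr → x = 0.1704; check Q = 8.1080e+04
Then change container volume by factor 0.5 (V_new/V_old).
Step 2:
                    M           G           X           C
  Initial     0.07656       1.803        6.17       12.49
  Change     -0.04594    -0.01531    -0.03063     0.03063
  Equil       0.03062       1.788        6.14       12.52
  solve Keq expr → x = 0.01531; check Q = 8.1080e+04
Then remove 0.5062 M of G.
Step 3:
                    M           G           X           C
  Initial     0.03062       1.282        6.14       12.52
  Change     0.003569     0.00119     0.00238    -0.00238
  Equil       0.03419       1.283       6.142       12.52
  solve Keq expr → x = -0.00119; check Q = 8.1080e+04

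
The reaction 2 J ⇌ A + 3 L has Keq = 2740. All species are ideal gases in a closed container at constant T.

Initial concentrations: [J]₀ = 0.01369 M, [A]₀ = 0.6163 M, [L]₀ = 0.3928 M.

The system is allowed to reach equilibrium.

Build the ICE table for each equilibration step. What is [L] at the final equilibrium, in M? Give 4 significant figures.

[L]_eq = 0.4075 M

Q₀ = 199.3 vs Keq = 2740 ⇒ Q<K, forward
Step 1:
                   J          A          L
  init       0.01369     0.6163     0.3928
  Δ        -0.009774   0.004887    0.01466
  eq        0.003916     0.6212     0.4075
  solve Keq expr → x = 0.004887; check Q = 2740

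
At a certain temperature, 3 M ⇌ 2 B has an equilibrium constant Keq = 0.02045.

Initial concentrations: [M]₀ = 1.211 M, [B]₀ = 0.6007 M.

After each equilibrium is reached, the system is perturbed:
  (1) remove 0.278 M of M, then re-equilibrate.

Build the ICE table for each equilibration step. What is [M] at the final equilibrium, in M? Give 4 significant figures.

Q₀ = 0.2032 vs Keq = 0.02045 ⇒ Q>K, reverse
Step 1:
                   M          B
  I            1.211     0.6007
  C           0.4442    -0.2962
  E            1.655     0.3045
  solve Keq expr → x = -0.1481; check Q = 0.02045
Then remove 0.278 M of M.
Step 2:
                   M          B
  I            1.377     0.3045
  C          0.07961   -0.05308
  E            1.457     0.2515
  solve Keq expr → x = -0.02654; check Q = 0.02045

[M]_eq = 1.457 M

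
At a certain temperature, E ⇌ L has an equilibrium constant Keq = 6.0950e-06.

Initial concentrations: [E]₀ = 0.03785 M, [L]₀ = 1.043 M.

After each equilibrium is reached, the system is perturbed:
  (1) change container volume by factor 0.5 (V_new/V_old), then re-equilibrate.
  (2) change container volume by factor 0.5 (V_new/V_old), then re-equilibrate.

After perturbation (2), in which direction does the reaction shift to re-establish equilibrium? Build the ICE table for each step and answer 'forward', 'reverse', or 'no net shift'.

Q₀ = 27.56 vs Keq = 6.0950e-06 ⇒ Q>K, reverse
Step 1:
                  E         L
  init      0.03785     1.043
  Δ           1.043    -1.043
  eq          1.081 6.5877e-06
  solve Keq expr → x = -1.043; check Q = 6.0950e-06
Then change container volume by factor 0.5 (V_new/V_old).
Step 2:
                  E         L
  init        2.162 1.3175e-05
  Δ               0         0
  eq          2.162 1.3175e-05
  solve Keq expr → x = 0; check Q = 6.0950e-06
Then change container volume by factor 0.5 (V_new/V_old).
Step 3:
                  E         L
  init        4.323 2.6351e-05
  Δ               0         0
  eq          4.323 2.6351e-05
  solve Keq expr → x = 0; check Q = 6.0950e-06

Direction: no net shift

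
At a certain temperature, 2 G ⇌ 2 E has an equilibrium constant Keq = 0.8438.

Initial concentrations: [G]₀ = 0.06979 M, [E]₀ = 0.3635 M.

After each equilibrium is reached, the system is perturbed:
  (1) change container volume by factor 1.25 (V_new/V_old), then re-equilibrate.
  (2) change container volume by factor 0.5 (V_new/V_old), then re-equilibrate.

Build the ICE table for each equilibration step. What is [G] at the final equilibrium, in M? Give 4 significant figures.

Q₀ = 27.13 vs Keq = 0.8438 ⇒ Q>K, reverse
Step 1:
                    G           E
  init        0.06979      0.3635
  Δ             0.156      -0.156
  eq           0.2258      0.2075
  solve Keq expr → x = -0.07802; check Q = 0.8438
Then change container volume by factor 1.25 (V_new/V_old).
Step 2:
                    G           E
  init         0.1807       0.166
  Δ                 0           0
  eq           0.1807       0.166
  solve Keq expr → x = 0; check Q = 0.8438
Then change container volume by factor 0.5 (V_new/V_old).
Step 3:
                    G           E
  init         0.3613      0.3319
  Δ                 0           0
  eq           0.3613      0.3319
  solve Keq expr → x = 0; check Q = 0.8438

[G]_eq = 0.3613 M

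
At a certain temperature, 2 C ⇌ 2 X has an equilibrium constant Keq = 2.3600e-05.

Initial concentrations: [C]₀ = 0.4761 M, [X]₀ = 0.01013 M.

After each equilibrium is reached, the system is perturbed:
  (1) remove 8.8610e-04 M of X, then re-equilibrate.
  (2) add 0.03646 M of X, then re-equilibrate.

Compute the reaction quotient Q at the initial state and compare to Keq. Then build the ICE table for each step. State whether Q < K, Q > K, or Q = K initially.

Q₀ = 4.5271e-04 vs Keq = 2.3600e-05 ⇒ Q>K, reverse
Step 1:
                  C         X
  I          0.4761   0.01013
  C        0.007779 -0.007779
  E          0.4839  0.002351
  solve Keq expr → x = -0.00389; check Q = 2.3600e-05
Then remove 8.8610e-04 M of X.
Step 2:
                  C         X
  I          0.4839  0.001465
  C       -8.8182e-04 8.8182e-04
  E           0.483  0.002346
  solve Keq expr → x = 4.4091e-04; check Q = 2.3600e-05
Then add 0.03646 M of X.
Step 3:
                  C         X
  I           0.483   0.03881
  C         0.03628  -0.03628
  E          0.5193  0.002523
  solve Keq expr → x = -0.01814; check Q = 2.3600e-05

Q₀ = 4.5271e-04; Q > K (proceeds reverse)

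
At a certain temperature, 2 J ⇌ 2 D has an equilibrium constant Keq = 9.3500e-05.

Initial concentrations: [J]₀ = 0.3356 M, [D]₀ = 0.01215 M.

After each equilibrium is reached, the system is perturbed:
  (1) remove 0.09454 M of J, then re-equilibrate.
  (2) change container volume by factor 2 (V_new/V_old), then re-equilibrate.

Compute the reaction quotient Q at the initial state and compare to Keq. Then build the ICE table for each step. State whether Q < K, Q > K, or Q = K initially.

Q₀ = 0.001311; Q > K (proceeds reverse)

Q₀ = 0.001311 vs Keq = 9.3500e-05 ⇒ Q>K, reverse
Step 1:
                  J         D
  Initial    0.3356   0.01215
  Change    0.00882  -0.00882
  Equil      0.3444   0.00333
  solve Keq expr → x = -0.00441; check Q = 9.3500e-05
Then remove 0.09454 M of J.
Step 2:
                  J         D
  Initial    0.2499   0.00333
  Change  9.0540e-04 -9.0540e-04
  Equil      0.2508  0.002425
  solve Keq expr → x = -4.5270e-04; check Q = 9.3500e-05
Then change container volume by factor 2 (V_new/V_old).
Step 3:
                  J         D
  Initial    0.1254  0.001212
  Change          0         0
  Equil      0.1254  0.001212
  solve Keq expr → x = 0; check Q = 9.3500e-05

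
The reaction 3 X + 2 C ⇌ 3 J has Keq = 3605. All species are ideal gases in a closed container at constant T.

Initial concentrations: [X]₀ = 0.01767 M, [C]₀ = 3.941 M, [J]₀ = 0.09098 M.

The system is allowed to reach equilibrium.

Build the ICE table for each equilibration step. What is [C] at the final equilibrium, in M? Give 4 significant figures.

[C]_eq = 3.931 M

Q₀ = 8.789 vs Keq = 3605 ⇒ Q<K, forward
Step 1:
                    X           C           J
  I           0.01767       3.941     0.09098
  C           -0.0149   -0.009932      0.0149
  E          0.002772       3.931      0.1059
  solve Keq expr → x = 0.004966; check Q = 3605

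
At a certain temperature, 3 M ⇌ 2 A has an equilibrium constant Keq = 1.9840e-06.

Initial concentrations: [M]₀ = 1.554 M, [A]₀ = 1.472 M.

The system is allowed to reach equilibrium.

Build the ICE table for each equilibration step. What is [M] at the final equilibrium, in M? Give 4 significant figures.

Q₀ = 0.5774 vs Keq = 1.9840e-06 ⇒ Q>K, reverse
Step 1:
                    M           A
  I             1.554       1.472
  C             2.193      -1.462
  E             3.747     0.01022
  solve Keq expr → x = -0.7309; check Q = 1.9840e-06

[M]_eq = 3.747 M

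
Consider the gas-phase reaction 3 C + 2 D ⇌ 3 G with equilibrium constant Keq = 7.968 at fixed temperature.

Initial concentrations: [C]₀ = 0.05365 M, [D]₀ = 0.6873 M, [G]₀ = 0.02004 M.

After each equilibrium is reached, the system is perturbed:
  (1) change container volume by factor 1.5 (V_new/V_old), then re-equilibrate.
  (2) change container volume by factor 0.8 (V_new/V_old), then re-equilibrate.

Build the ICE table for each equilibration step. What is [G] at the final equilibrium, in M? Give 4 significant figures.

[G]_eq = 0.03536 M

Q₀ = 0.1103 vs Keq = 7.968 ⇒ Q<K, forward
Step 1:
                    C           D           G
  I           0.05365      0.6873     0.02004
  C          -0.02453    -0.01635     0.02453
  E           0.02912      0.6709     0.04457
  solve Keq expr → x = 0.008177; check Q = 7.968
Then change container volume by factor 1.5 (V_new/V_old).
Step 2:
                    C           D           G
  I           0.01941      0.4473     0.02971
  C          0.003207    0.002138   -0.003207
  E           0.02262      0.4494     0.02651
  solve Keq expr → x = -0.001069; check Q = 7.968
Then change container volume by factor 0.8 (V_new/V_old).
Step 3:
                    C           D           G
  I           0.02827      0.5618     0.03313
  C         -0.002226   -0.001484    0.002226
  E           0.02605      0.5603     0.03536
  solve Keq expr → x = 7.4188e-04; check Q = 7.968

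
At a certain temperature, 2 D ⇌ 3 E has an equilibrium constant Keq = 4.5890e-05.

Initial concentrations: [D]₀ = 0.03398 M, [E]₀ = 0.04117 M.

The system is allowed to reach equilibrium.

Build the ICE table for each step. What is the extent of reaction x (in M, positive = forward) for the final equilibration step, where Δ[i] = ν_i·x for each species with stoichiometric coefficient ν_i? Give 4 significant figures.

Q₀ = 0.06044 vs Keq = 4.5890e-05 ⇒ Q>K, reverse
Step 1:
                   D          E
  init       0.03398    0.04117
  Δ          0.02388   -0.03581
  eq         0.05786   0.005356
  solve Keq expr → x = -0.01194; check Q = 4.5890e-05

x = -0.01194 M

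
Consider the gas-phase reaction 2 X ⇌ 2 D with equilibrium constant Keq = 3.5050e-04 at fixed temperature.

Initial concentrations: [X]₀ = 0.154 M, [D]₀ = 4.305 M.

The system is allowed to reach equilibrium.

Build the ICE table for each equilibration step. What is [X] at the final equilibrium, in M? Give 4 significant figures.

Q₀ = 781.5 vs Keq = 3.5050e-04 ⇒ Q>K, reverse
Step 1:
                    X           D
  init          0.154       4.305
  Δ             4.223      -4.223
  eq            4.377     0.08195
  solve Keq expr → x = -2.112; check Q = 3.5050e-04

[X]_eq = 4.377 M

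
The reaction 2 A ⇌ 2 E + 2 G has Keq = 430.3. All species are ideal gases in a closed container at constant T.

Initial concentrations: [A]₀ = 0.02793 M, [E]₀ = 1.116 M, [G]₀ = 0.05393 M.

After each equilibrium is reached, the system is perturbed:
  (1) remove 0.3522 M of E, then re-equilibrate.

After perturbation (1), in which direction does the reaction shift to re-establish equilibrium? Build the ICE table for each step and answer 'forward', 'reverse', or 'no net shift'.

Direction: forward

Q₀ = 4.644 vs Keq = 430.3 ⇒ Q<K, forward
Step 1:
                  A         E         G
  I         0.02793     1.116   0.05393
  C        -0.02367   0.02367   0.02367
  E        0.004263      1.14    0.0776
  solve Keq expr → x = 0.01183; check Q = 430.3
Then remove 0.3522 M of E.
Step 2:
                  A         E         G
  I        0.004263    0.7875    0.0776
  C       -0.001265  0.001265  0.001265
  E        0.002999    0.7887   0.07886
  solve Keq expr → x = 6.3234e-04; check Q = 430.3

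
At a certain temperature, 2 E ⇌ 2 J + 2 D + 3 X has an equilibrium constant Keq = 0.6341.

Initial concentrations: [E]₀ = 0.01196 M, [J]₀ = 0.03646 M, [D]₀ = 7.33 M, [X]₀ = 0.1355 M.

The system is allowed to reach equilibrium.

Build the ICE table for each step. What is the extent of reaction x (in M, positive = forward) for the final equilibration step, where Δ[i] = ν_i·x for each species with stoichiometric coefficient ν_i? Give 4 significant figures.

x = -0.001393 M

Q₀ = 1.242 vs Keq = 0.6341 ⇒ Q>K, reverse
Step 1:
                    E           J           D           X
  init        0.01196     0.03646        7.33      0.1355
  Δ          0.002786   -0.002786   -0.002786   -0.004178
  eq          0.01475     0.03367       7.327      0.1313
  solve Keq expr → x = -0.001393; check Q = 0.6341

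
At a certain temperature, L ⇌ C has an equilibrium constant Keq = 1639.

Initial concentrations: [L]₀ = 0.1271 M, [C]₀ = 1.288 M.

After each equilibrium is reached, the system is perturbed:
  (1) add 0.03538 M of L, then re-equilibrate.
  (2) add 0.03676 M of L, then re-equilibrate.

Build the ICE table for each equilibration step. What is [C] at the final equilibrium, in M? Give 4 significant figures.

Q₀ = 10.13 vs Keq = 1639 ⇒ Q<K, forward
Step 1:
                   L          C
  I           0.1271      1.288
  C          -0.1262     0.1262
  E       8.6287e-04      1.414
  solve Keq expr → x = 0.1262; check Q = 1639
Then add 0.03538 M of L.
Step 2:
                   L          C
  I          0.03624      1.414
  C         -0.03536    0.03536
  E       8.8444e-04       1.45
  solve Keq expr → x = 0.03536; check Q = 1639
Then add 0.03676 M of L.
Step 3:
                   L          C
  I          0.03764       1.45
  C         -0.03674    0.03674
  E       9.0685e-04      1.486
  solve Keq expr → x = 0.03674; check Q = 1639

[C]_eq = 1.486 M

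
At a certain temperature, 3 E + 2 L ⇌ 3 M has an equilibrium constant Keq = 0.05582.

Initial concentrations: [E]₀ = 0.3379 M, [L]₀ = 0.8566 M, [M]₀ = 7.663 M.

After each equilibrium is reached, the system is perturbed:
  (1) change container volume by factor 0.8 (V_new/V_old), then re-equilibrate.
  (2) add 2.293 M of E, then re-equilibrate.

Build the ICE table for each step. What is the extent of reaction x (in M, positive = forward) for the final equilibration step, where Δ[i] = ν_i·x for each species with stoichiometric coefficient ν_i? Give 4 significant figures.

x = 0.2804 M

Q₀ = 1.5896e+04 vs Keq = 0.05582 ⇒ Q>K, reverse
Step 1:
                  E         L         M
  init       0.3379    0.8566     7.663
  Δ           3.926     2.617    -3.926
  eq          4.264     3.474     3.737
  solve Keq expr → x = -1.309; check Q = 0.05582
Then change container volume by factor 0.8 (V_new/V_old).
Step 2:
                  E         L         M
  init        5.329     4.342     4.672
  Δ         -0.2944   -0.1963    0.2944
  eq          5.035     4.146     4.966
  solve Keq expr → x = 0.09813; check Q = 0.05582
Then add 2.293 M of E.
Step 3:
                  E         L         M
  init        7.328     4.146     4.966
  Δ         -0.8412   -0.5608    0.8412
  eq          6.487     3.585     5.807
  solve Keq expr → x = 0.2804; check Q = 0.05582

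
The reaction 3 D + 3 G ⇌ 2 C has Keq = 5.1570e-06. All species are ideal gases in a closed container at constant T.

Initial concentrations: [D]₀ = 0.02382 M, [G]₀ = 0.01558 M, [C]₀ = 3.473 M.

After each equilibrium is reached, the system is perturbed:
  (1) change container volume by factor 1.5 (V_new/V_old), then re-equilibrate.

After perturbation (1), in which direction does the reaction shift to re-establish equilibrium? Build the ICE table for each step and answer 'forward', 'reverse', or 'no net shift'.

Direction: reverse

Q₀ = 2.3598e+11 vs Keq = 5.1570e-06 ⇒ Q>K, reverse
Step 1:
                    D           G           C
  Initial     0.02382     0.01558       3.473
  Change        4.823       4.823      -3.215
  Equil         4.847       4.838      0.2579
  solve Keq expr → x = -1.608; check Q = 5.1570e-06
Then change container volume by factor 1.5 (V_new/V_old).
Step 2:
                    D           G           C
  Initial       3.231       3.226      0.1719
  Change        0.129       0.129    -0.08598
  Equil          3.36       3.354     0.08593
  solve Keq expr → x = -0.04299; check Q = 5.1570e-06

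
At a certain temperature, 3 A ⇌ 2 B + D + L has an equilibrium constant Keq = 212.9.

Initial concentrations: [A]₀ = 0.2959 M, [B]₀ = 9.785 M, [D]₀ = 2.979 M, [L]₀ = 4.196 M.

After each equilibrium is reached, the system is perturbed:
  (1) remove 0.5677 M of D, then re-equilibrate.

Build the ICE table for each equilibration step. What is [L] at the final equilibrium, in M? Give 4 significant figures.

Q₀ = 4.6195e+04 vs Keq = 212.9 ⇒ Q>K, reverse
Step 1:
                  A         B         D         L
  Initial    0.2959     9.785     2.979     4.196
  Change      1.244   -0.8294   -0.4147   -0.4147
  Equil        1.54     8.956     2.564     3.781
  solve Keq expr → x = -0.4147; check Q = 212.9
Then remove 0.5677 M of D.
Step 2:
                  A         B         D         L
  Initial      1.54     8.956     1.997     3.781
  Change    -0.1035   0.06899    0.0345    0.0345
  Equil       1.437     9.025     2.031     3.816
  solve Keq expr → x = 0.0345; check Q = 212.9

[L]_eq = 3.816 M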